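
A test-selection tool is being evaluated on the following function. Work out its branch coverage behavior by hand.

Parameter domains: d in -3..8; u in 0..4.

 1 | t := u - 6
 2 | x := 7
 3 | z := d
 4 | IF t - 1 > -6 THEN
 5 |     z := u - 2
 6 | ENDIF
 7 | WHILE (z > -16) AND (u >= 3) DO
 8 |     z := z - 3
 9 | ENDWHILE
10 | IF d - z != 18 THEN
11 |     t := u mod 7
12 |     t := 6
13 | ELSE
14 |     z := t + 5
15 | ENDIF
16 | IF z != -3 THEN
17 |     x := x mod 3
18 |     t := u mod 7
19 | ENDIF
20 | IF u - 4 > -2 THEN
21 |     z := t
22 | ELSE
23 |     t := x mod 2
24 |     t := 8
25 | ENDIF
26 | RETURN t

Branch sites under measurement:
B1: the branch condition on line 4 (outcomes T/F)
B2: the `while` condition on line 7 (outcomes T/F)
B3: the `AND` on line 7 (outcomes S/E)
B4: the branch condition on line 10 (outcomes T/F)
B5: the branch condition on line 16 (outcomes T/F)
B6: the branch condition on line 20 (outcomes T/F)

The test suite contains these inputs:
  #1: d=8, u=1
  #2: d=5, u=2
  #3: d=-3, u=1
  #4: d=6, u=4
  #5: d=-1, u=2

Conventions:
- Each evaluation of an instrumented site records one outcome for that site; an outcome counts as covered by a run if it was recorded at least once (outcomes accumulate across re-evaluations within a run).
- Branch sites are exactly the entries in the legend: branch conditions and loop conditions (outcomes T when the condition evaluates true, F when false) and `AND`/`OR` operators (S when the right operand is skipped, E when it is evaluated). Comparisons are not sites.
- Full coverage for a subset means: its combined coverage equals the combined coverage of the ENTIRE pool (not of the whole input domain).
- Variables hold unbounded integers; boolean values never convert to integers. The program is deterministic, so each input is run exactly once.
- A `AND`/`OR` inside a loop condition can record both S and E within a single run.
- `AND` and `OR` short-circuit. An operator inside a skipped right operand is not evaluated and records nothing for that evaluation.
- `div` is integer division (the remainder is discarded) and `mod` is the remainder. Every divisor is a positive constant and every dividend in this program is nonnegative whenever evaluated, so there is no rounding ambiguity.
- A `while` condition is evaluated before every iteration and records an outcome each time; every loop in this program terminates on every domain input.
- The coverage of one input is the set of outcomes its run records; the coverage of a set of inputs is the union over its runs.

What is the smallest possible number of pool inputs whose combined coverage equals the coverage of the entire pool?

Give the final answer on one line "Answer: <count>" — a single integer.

input #1 (d=8, u=1): events B1->F, B3->E, B2->F, B4->T, B5->T, B6->F; covers B1=F, B2=F, B3=E, B4=T, B5=T, B6=F
input #2 (d=5, u=2): events B1->T, B3->E, B2->F, B4->T, B5->T, B6->F; covers B1=T, B2=F, B3=E, B4=T, B5=T, B6=F
input #3 (d=-3, u=1): events B1->F, B3->E, B2->F, B4->T, B5->F, B6->F; covers B1=F, B2=F, B3=E, B4=T, B5=F, B6=F
input #4 (d=6, u=4): events B1->T, B3->E, B2->T, B3->E, B2->T, B3->E, B2->T, B3->E, B2->T, B3->E, B2->T, B3->E, B2->T, B3->S, ...; covers B1=T, B2=T, B2=F, B3=S, B3=E, B4=T, B5=T, B6=T
input #5 (d=-1, u=2): events B1->T, B3->E, B2->F, B4->T, B5->T, B6->F; covers B1=T, B2=F, B3=E, B4=T, B5=T, B6=F
pool-wide coverage (11 outcomes): B1=T, B1=F, B2=T, B2=F, B3=S, B3=E, B4=T, B5=T, B5=F, B6=T, B6=F
every size-1 subset falls short of the 11 outcomes (best: 8/11)
size 2: inputs {3, 4} cover all 11 outcomes, and no lexicographically smaller subset of this size does

Answer: 2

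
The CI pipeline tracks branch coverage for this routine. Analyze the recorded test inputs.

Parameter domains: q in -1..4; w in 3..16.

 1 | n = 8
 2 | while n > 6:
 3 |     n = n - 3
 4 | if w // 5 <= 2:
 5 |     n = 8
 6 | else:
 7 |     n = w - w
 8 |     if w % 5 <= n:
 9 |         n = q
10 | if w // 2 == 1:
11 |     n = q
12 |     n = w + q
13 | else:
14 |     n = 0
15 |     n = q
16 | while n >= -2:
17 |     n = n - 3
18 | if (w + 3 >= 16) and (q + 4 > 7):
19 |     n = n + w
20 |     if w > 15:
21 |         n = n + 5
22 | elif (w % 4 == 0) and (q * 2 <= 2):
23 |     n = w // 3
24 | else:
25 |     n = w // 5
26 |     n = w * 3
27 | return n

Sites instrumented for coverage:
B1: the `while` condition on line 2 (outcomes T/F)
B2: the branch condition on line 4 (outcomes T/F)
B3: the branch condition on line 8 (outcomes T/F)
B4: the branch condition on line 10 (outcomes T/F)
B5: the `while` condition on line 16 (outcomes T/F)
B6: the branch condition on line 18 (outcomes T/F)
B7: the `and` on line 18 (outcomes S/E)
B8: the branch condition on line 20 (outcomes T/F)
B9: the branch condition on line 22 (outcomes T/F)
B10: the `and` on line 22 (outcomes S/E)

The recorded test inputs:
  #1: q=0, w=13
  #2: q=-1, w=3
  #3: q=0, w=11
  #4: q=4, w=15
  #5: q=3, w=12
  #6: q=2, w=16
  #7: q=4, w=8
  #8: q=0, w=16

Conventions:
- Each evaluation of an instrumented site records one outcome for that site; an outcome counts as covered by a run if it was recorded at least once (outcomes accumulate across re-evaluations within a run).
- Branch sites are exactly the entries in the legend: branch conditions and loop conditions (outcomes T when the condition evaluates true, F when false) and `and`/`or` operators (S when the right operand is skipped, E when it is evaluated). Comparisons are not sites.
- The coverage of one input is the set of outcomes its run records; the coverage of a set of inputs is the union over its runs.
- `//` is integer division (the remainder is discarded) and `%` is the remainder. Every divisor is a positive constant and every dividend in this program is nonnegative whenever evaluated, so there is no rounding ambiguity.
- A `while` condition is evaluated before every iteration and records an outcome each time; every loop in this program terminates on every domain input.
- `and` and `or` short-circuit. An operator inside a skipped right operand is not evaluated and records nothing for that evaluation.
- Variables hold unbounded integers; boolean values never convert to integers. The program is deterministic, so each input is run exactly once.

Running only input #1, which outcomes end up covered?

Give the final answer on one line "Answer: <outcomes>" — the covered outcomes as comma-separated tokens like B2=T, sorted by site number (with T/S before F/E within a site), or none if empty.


Running input #1 (q=0, w=13), event by event:
  B1->T, B1->F, B2->T, B4->F, B5->T, B5->F, B7->E, B6->F, B10->S, B9->F
distinct outcomes covered: B1=T, B1=F, B2=T, B4=F, B5=T, B5=F, B6=F, B7=E, B9=F, B10=S
Answer: B1=T, B1=F, B2=T, B4=F, B5=T, B5=F, B6=F, B7=E, B9=F, B10=S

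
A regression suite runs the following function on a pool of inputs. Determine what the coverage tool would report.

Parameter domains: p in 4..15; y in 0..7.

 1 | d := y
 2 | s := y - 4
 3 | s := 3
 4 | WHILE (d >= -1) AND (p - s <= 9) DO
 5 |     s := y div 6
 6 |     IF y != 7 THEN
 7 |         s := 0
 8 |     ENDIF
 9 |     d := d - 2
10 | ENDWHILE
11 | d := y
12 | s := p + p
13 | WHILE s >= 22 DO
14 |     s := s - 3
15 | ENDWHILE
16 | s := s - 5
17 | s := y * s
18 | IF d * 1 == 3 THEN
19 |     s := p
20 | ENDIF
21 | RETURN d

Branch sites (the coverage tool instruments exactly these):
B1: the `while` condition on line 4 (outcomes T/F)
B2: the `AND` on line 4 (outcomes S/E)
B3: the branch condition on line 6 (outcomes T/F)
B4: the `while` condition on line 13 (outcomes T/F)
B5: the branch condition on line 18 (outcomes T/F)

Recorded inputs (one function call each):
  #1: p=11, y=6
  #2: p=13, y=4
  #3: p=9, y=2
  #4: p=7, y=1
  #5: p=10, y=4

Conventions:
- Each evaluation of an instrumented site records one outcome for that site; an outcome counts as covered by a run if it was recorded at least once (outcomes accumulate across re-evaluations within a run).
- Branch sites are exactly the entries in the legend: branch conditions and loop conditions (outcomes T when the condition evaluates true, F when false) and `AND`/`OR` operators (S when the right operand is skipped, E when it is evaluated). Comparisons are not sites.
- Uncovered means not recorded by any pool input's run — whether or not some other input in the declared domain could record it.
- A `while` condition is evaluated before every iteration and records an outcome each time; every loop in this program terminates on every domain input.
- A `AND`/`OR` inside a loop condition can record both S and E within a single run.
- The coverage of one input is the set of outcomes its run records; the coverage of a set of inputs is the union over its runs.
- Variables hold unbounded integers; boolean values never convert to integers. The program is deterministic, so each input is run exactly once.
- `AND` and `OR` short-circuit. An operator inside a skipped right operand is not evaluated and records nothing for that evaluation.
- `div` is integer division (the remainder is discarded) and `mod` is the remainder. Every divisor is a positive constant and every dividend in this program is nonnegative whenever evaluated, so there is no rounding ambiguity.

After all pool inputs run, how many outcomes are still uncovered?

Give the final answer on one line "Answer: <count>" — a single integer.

input #1, p=11, y=6: events B2->E, B1->T, B3->T, B2->E, B1->F, B4->T, B4->F, B5->F; outcomes B1=T, B1=F, B2=E, B3=T, B4=T, B4=F, B5=F
input #2, p=13, y=4: events B2->E, B1->F, B4->T, B4->T, B4->F, B5->F; outcomes B1=F, B2=E, B4=T, B4=F, B5=F
input #3, p=9, y=2: events B2->E, B1->T, B3->T, B2->E, B1->T, B3->T, B2->S, B1->F, B4->F, B5->F; outcomes B1=T, B1=F, B2=S, B2=E, B3=T, B4=F, B5=F
input #4, p=7, y=1: events B2->E, B1->T, B3->T, B2->E, B1->T, B3->T, B2->S, B1->F, B4->F, B5->F; outcomes B1=T, B1=F, B2=S, B2=E, B3=T, B4=F, B5=F
input #5, p=10, y=4: events B2->E, B1->T, B3->T, B2->E, B1->F, B4->F, B5->F; outcomes B1=T, B1=F, B2=E, B3=T, B4=F, B5=F
union over the pool: B1=T, B1=F, B2=S, B2=E, B3=T, B4=T, B4=F, B5=F
uncovered (2 of 10): B3=F, B5=T

Answer: 2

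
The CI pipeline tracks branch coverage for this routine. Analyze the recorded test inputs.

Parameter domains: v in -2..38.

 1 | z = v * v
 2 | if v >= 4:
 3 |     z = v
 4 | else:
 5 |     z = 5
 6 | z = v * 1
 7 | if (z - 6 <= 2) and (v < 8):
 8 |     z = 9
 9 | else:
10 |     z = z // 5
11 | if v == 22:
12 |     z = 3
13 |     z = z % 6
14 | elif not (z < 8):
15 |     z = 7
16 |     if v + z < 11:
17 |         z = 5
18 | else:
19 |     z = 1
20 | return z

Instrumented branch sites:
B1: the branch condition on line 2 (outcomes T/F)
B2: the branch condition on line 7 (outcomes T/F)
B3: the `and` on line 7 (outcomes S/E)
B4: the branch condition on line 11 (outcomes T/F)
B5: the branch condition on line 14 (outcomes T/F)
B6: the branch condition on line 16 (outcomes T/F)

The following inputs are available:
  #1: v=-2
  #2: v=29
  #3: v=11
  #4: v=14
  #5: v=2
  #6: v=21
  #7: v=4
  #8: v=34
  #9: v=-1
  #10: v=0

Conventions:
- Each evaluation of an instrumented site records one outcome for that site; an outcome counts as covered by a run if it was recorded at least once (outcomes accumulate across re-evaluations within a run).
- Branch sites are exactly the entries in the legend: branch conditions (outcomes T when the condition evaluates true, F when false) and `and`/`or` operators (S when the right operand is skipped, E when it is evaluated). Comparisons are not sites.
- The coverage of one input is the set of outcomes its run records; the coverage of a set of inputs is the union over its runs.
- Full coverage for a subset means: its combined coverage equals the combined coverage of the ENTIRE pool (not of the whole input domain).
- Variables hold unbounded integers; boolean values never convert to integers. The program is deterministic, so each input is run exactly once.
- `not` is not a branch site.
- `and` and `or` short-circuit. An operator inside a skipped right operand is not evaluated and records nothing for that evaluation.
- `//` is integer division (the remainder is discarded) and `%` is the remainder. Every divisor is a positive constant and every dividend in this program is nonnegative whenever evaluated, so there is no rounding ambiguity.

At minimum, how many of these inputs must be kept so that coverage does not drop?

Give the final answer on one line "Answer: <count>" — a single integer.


test 1 (v=-2) hits B1=F, B2=T, B3=E, B4=F, B5=T, B6=T
test 2 (v=29) hits B1=T, B2=F, B3=S, B4=F, B5=F
test 3 (v=11) hits B1=T, B2=F, B3=S, B4=F, B5=F
test 4 (v=14) hits B1=T, B2=F, B3=S, B4=F, B5=F
test 5 (v=2) hits B1=F, B2=T, B3=E, B4=F, B5=T, B6=T
test 6 (v=21) hits B1=T, B2=F, B3=S, B4=F, B5=F
test 7 (v=4) hits B1=T, B2=T, B3=E, B4=F, B5=T, B6=F
test 8 (v=34) hits B1=T, B2=F, B3=S, B4=F, B5=F
test 9 (v=-1) hits B1=F, B2=T, B3=E, B4=F, B5=T, B6=T
test 10 (v=0) hits B1=F, B2=T, B3=E, B4=F, B5=T, B6=T
together the pool reaches 11 outcomes: B1=T, B1=F, B2=T, B2=F, B3=S, B3=E, B4=F, B5=T, B5=F, B6=T, B6=F
every size-1 subset falls short of the 11 outcomes (best: 6/11)
every size-2 subset falls short of the 11 outcomes (best: 10/11)
size 3: inputs {1, 2, 7} cover all 11 outcomes, and no lexicographically smaller subset of this size does
Answer: 3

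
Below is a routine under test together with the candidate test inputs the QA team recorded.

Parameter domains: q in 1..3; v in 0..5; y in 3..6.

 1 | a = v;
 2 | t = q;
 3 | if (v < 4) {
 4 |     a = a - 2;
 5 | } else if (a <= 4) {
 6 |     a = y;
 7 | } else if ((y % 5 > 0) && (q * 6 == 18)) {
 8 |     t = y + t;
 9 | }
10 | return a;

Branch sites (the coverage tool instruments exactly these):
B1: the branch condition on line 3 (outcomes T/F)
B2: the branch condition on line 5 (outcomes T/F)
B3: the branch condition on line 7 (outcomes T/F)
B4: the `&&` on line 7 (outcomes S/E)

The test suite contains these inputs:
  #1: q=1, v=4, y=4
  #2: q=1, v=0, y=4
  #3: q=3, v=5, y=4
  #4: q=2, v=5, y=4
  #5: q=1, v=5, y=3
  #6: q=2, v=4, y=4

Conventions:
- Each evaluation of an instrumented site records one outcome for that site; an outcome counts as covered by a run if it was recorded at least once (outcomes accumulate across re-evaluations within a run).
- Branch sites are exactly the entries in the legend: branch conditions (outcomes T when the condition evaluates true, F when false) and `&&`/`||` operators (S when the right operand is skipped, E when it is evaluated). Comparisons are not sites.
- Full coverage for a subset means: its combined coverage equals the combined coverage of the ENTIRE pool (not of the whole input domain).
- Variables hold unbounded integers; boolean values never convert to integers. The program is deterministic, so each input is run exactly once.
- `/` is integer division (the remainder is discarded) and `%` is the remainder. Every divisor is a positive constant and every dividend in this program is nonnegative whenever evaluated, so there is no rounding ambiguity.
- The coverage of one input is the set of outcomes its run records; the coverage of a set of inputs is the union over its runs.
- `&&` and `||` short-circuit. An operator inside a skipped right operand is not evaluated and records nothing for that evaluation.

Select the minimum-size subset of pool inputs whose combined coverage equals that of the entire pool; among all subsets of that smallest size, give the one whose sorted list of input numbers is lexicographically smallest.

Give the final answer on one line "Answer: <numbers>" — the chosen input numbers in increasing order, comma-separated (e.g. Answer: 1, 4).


test 1 (q=1, v=4, y=4) hits B1=F, B2=T
test 2 (q=1, v=0, y=4) hits B1=T
test 3 (q=3, v=5, y=4) hits B1=F, B2=F, B3=T, B4=E
test 4 (q=2, v=5, y=4) hits B1=F, B2=F, B3=F, B4=E
test 5 (q=1, v=5, y=3) hits B1=F, B2=F, B3=F, B4=E
test 6 (q=2, v=4, y=4) hits B1=F, B2=T
union over all inputs: B1=T, B1=F, B2=T, B2=F, B3=T, B3=F, B4=E (7 outcomes)
size 1 is not enough: best union over all size-1 subsets is 4/7
size 2 is not enough: best union over all size-2 subsets is 5/7
size 3 is not enough: best union over all size-3 subsets is 6/7
at size 4, {1, 2, 3, 4} reaches all 7 outcomes; every lexicographically earlier size-4 subset fails
Answer: 1, 2, 3, 4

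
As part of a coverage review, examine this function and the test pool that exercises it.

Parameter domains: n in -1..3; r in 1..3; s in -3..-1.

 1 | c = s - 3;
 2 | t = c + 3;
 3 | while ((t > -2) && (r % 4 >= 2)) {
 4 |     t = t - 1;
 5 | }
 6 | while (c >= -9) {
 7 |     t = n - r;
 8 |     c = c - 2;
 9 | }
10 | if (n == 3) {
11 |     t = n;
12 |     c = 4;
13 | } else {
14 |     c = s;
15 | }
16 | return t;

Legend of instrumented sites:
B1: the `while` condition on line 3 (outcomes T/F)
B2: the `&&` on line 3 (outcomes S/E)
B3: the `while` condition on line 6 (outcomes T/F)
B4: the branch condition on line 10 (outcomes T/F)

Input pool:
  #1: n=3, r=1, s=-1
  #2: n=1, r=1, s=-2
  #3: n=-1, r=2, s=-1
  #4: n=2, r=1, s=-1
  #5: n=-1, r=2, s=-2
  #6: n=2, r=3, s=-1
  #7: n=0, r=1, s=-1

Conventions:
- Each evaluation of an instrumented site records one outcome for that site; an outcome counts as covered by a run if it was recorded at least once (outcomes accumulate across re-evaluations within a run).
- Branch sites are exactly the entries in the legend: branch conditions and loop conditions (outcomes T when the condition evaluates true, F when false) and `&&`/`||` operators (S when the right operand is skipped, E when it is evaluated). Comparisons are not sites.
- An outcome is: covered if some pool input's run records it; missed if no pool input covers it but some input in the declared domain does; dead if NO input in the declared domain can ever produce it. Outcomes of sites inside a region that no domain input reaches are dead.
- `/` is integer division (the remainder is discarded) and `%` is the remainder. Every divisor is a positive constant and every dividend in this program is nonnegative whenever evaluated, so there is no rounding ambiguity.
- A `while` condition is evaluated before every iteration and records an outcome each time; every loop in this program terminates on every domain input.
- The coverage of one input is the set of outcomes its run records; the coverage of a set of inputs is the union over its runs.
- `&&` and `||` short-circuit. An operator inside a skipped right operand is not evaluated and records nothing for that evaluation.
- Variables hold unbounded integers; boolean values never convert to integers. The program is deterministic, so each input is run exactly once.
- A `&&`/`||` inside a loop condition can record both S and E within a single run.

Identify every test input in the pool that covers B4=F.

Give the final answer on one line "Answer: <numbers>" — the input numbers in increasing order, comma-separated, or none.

input #1 (n=3, r=1, s=-1): does not produce B4=F
input #2 (n=1, r=1, s=-2): produces B4=F
input #3 (n=-1, r=2, s=-1): produces B4=F
input #4 (n=2, r=1, s=-1): produces B4=F
input #5 (n=-1, r=2, s=-2): produces B4=F
input #6 (n=2, r=3, s=-1): produces B4=F
input #7 (n=0, r=1, s=-1): produces B4=F

Answer: 2, 3, 4, 5, 6, 7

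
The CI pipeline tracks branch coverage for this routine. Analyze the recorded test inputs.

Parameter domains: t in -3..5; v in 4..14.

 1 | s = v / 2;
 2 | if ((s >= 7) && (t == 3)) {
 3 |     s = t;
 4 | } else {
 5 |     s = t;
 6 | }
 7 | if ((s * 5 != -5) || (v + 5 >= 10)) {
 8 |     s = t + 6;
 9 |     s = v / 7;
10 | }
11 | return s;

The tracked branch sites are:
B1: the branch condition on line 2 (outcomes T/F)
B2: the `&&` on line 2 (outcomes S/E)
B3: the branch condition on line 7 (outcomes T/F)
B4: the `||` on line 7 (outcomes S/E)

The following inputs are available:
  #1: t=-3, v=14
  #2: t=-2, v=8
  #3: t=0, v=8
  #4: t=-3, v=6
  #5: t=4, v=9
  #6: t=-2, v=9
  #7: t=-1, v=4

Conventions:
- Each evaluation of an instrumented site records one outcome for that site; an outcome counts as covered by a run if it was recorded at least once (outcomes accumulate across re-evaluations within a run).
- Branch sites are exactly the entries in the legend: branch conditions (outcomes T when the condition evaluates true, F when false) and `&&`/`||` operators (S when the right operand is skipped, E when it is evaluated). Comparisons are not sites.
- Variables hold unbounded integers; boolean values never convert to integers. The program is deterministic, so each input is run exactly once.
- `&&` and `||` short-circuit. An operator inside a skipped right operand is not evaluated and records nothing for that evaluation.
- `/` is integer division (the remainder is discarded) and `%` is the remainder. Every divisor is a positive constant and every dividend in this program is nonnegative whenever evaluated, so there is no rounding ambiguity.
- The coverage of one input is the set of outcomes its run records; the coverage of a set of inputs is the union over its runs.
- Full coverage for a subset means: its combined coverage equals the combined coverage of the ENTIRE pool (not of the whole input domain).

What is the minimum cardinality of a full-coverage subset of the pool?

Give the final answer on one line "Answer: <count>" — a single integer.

test 1 (t=-3, v=14) fires B2->E, B1->F, B4->S, B3->T; hits B1=F, B2=E, B3=T, B4=S
test 2 (t=-2, v=8) fires B2->S, B1->F, B4->S, B3->T; hits B1=F, B2=S, B3=T, B4=S
test 3 (t=0, v=8) fires B2->S, B1->F, B4->S, B3->T; hits B1=F, B2=S, B3=T, B4=S
test 4 (t=-3, v=6) fires B2->S, B1->F, B4->S, B3->T; hits B1=F, B2=S, B3=T, B4=S
test 5 (t=4, v=9) fires B2->S, B1->F, B4->S, B3->T; hits B1=F, B2=S, B3=T, B4=S
test 6 (t=-2, v=9) fires B2->S, B1->F, B4->S, B3->T; hits B1=F, B2=S, B3=T, B4=S
test 7 (t=-1, v=4) fires B2->S, B1->F, B4->E, B3->F; hits B1=F, B2=S, B3=F, B4=E
union over all inputs: B1=F, B2=S, B2=E, B3=T, B3=F, B4=S, B4=E (7 outcomes)
every size-1 subset falls short of the 7 outcomes (best: 4/7)
the canonical winner is {1, 7}: size 2, full 7-outcome coverage, earliest index list among size-2 covers

Answer: 2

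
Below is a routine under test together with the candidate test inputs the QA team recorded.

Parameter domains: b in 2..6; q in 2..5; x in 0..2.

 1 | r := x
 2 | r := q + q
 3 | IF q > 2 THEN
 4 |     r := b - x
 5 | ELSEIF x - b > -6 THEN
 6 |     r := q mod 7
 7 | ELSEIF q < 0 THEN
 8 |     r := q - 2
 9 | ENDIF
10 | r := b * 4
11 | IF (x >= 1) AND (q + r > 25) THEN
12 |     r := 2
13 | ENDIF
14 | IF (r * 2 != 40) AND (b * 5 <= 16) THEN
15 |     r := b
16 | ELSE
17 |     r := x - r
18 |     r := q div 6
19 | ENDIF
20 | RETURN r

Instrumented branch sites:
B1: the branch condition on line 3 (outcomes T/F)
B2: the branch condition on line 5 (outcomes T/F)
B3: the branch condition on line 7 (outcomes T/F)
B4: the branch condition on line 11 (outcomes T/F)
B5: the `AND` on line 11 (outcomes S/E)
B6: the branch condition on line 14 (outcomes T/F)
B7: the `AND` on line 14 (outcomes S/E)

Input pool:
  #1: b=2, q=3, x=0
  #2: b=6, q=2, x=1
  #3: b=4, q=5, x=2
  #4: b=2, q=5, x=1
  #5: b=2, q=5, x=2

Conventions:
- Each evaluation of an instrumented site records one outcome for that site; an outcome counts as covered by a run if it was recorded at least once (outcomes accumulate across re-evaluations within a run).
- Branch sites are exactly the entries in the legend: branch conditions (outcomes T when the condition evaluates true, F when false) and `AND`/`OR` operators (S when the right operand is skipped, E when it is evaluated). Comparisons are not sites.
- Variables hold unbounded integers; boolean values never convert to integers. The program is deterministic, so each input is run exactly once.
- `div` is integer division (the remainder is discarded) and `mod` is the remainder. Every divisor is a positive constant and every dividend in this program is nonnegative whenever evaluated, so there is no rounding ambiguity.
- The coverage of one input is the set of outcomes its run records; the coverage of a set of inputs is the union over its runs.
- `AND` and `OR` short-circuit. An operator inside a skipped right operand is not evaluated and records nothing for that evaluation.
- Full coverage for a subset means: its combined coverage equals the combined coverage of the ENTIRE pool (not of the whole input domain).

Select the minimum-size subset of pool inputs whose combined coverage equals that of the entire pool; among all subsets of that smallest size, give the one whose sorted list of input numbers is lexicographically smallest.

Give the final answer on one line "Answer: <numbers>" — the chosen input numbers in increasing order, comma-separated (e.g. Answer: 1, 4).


#1 (b=2, q=3, x=0) -> covered: B1=T, B4=F, B5=S, B6=T, B7=E
#2 (b=6, q=2, x=1) -> covered: B1=F, B2=T, B4=T, B5=E, B6=F, B7=E
#3 (b=4, q=5, x=2) -> covered: B1=T, B4=F, B5=E, B6=F, B7=E
#4 (b=2, q=5, x=1) -> covered: B1=T, B4=F, B5=E, B6=T, B7=E
#5 (b=2, q=5, x=2) -> covered: B1=T, B4=F, B5=E, B6=T, B7=E
the full pool covers 10 outcomes: B1=T, B1=F, B2=T, B4=T, B4=F, B5=S, B5=E, B6=T, B6=F, B7=E
no size-1 subset reaches all 10 outcomes (best union: 6/10)
size 2: inputs {1, 2} cover all 10 outcomes, and no lexicographically smaller subset of this size does
Answer: 1, 2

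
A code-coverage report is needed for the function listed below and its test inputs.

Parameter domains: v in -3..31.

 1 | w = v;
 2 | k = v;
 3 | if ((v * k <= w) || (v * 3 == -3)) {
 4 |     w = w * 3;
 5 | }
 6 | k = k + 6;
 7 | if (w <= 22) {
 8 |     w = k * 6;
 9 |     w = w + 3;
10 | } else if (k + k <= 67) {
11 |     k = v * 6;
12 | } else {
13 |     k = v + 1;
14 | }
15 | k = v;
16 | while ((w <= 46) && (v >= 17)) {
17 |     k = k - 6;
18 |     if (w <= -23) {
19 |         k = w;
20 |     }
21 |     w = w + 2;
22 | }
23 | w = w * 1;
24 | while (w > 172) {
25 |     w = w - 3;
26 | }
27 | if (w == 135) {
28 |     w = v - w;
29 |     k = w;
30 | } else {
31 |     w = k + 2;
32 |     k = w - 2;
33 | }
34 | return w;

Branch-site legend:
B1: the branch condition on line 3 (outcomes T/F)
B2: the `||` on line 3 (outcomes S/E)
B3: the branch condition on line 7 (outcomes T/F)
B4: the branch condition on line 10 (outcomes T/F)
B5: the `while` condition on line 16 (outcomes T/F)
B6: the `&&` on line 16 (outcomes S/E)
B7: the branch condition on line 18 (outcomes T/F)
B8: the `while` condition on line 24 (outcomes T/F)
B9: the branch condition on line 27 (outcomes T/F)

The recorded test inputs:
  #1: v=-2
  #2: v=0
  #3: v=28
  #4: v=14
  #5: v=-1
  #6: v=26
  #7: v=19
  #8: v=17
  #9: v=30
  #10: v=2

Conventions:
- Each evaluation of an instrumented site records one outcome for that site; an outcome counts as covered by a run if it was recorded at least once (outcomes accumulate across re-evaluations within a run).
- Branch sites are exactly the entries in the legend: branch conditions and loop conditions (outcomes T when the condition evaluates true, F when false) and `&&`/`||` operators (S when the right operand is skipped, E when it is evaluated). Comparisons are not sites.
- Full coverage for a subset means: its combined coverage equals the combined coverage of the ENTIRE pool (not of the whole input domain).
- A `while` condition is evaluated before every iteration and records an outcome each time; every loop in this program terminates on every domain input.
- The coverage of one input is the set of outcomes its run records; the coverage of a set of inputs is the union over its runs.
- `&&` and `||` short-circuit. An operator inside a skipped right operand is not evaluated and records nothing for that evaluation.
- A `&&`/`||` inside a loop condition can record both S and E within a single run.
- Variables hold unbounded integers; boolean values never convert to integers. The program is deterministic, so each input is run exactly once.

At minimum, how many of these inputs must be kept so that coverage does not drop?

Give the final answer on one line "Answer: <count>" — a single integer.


run #1 (v=-2) records B1=F, B2=E, B3=T, B5=F, B6=E, B8=F, B9=F
run #2 (v=0) records B1=T, B2=S, B3=T, B5=F, B6=E, B8=F, B9=F
run #3 (v=28) records B1=F, B2=E, B3=F, B4=F, B5=T, B5=F, B6=S, B6=E, B7=F, B8=F, B9=F
run #4 (v=14) records B1=F, B2=E, B3=T, B5=F, B6=S, B8=F, B9=F
run #5 (v=-1) records B1=T, B2=E, B3=T, B5=F, B6=E, B8=F, B9=F
run #6 (v=26) records B1=F, B2=E, B3=F, B4=T, B5=T, B5=F, B6=S, B6=E, B7=F, B8=F, B9=F
run #7 (v=19) records B1=F, B2=E, B3=T, B5=F, B6=S, B8=F, B9=F
run #8 (v=17) records B1=F, B2=E, B3=T, B5=F, B6=S, B8=F, B9=F
run #9 (v=30) records B1=F, B2=E, B3=F, B4=F, B5=T, B5=F, B6=S, B6=E, B7=F, B8=F, B9=F
run #10 (v=2) records B1=F, B2=E, B3=T, B5=F, B6=S, B8=F, B9=F
pool-wide coverage (15 outcomes): B1=T, B1=F, B2=S, B2=E, B3=T, B3=F, B4=T, B4=F, B5=T, B5=F, B6=S, B6=E, B7=F, B8=F, B9=F
size 1 is not enough: best union over all size-1 subsets is 11/15
size 2 is not enough: best union over all size-2 subsets is 14/15
the canonical winner is {2, 3, 6}: size 3, full 15-outcome coverage, earliest index list among size-3 covers
Answer: 3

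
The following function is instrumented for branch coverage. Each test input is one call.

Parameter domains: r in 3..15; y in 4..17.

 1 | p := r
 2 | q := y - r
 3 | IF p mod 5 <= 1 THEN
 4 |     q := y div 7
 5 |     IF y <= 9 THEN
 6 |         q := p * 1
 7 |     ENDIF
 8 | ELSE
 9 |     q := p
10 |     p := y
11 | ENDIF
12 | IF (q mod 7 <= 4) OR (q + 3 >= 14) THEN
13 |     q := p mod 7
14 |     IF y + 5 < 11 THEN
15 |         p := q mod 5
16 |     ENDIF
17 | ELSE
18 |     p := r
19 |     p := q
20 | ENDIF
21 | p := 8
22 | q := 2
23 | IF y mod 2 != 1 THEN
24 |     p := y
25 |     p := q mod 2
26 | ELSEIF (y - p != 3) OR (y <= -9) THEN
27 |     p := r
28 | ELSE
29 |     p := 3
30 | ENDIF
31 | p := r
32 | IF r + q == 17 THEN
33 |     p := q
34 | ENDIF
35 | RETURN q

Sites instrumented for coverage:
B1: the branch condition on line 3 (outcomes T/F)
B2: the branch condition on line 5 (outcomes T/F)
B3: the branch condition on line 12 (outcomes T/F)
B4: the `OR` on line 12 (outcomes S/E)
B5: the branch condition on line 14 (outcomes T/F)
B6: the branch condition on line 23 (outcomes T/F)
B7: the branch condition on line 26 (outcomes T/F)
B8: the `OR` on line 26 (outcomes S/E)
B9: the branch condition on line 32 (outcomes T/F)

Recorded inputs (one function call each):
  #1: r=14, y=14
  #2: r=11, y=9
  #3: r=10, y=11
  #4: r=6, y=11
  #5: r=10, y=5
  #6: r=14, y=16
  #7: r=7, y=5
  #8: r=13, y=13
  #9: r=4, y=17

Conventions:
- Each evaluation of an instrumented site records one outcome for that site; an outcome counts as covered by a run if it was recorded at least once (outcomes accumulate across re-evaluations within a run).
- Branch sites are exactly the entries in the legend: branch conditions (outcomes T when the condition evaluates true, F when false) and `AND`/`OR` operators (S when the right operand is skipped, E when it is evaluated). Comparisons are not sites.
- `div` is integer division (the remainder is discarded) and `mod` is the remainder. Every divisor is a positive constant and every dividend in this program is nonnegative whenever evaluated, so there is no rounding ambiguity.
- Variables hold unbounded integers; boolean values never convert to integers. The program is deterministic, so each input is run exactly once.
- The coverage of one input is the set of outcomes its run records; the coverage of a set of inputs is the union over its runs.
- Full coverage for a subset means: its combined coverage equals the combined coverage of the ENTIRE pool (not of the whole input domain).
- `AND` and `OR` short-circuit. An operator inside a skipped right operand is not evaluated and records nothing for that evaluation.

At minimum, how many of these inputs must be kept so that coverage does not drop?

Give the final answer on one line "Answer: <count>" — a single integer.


input #1 (r=14, y=14): events B1->F, B4->S, B3->T, B5->F, B6->T, B9->F; covers B1=F, B3=T, B4=S, B5=F, B6=T, B9=F
input #2 (r=11, y=9): events B1->T, B2->T, B4->S, B3->T, B5->F, B6->F, B8->S, B7->T, B9->F; covers B1=T, B2=T, B3=T, B4=S, B5=F, B6=F, B7=T, B8=S, B9=F
input #3 (r=10, y=11): events B1->T, B2->F, B4->S, B3->T, B5->F, B6->F, B8->E, B7->F, B9->F; covers B1=T, B2=F, B3=T, B4=S, B5=F, B6=F, B7=F, B8=E, B9=F
input #4 (r=6, y=11): events B1->T, B2->F, B4->S, B3->T, B5->F, B6->F, B8->E, B7->F, B9->F; covers B1=T, B2=F, B3=T, B4=S, B5=F, B6=F, B7=F, B8=E, B9=F
input #5 (r=10, y=5): events B1->T, B2->T, B4->S, B3->T, B5->T, B6->F, B8->S, B7->T, B9->F; covers B1=T, B2=T, B3=T, B4=S, B5=T, B6=F, B7=T, B8=S, B9=F
input #6 (r=14, y=16): events B1->F, B4->S, B3->T, B5->F, B6->T, B9->F; covers B1=F, B3=T, B4=S, B5=F, B6=T, B9=F
input #7 (r=7, y=5): events B1->F, B4->S, B3->T, B5->T, B6->F, B8->S, B7->T, B9->F; covers B1=F, B3=T, B4=S, B5=T, B6=F, B7=T, B8=S, B9=F
input #8 (r=13, y=13): events B1->F, B4->E, B3->T, B5->F, B6->F, B8->S, B7->T, B9->F; covers B1=F, B3=T, B4=E, B5=F, B6=F, B7=T, B8=S, B9=F
input #9 (r=4, y=17): events B1->F, B4->S, B3->T, B5->F, B6->F, B8->S, B7->T, B9->F; covers B1=F, B3=T, B4=S, B5=F, B6=F, B7=T, B8=S, B9=F
pool-wide coverage (16 outcomes): B1=T, B1=F, B2=T, B2=F, B3=T, B4=S, B4=E, B5=T, B5=F, B6=T, B6=F, B7=T, B7=F, B8=S, B8=E, B9=F
checked all size-1 subsets: none covers 16 outcomes (max 9/16)
checked all size-2 subsets: none covers 16 outcomes (max 13/16)
checked all size-3 subsets: none covers 16 outcomes (max 15/16)
at size 4, {1, 3, 5, 8} reaches all 16 outcomes; every lexicographically earlier size-4 subset fails
Answer: 4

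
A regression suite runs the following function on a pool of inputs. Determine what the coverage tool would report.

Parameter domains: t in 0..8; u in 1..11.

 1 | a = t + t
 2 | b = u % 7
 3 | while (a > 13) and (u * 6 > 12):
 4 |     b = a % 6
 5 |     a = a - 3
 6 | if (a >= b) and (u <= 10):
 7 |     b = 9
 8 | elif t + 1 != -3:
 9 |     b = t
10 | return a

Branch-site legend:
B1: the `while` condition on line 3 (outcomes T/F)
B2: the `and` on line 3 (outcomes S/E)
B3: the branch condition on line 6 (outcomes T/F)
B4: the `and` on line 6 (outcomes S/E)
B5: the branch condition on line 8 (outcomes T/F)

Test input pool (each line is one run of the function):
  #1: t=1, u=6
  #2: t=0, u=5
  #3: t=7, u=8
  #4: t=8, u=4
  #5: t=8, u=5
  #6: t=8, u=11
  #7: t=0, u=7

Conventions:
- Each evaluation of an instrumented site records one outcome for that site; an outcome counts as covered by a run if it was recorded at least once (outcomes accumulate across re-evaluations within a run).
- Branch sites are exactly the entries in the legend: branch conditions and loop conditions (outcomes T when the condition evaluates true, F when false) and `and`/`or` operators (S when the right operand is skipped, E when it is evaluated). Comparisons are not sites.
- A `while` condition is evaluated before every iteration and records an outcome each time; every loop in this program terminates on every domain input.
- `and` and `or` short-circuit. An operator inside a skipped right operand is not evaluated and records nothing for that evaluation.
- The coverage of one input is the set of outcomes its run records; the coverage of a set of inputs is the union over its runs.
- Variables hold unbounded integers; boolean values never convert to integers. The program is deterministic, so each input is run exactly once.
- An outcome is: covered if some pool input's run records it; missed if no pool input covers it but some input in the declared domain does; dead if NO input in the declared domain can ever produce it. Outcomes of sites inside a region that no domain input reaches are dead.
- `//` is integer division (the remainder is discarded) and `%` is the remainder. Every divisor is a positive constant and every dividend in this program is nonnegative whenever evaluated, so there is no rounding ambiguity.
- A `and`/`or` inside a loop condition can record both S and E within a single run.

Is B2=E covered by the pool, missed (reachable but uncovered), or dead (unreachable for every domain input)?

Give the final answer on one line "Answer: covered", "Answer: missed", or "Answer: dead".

B2=E is recorded by pool input(s) 3, 4, 5, 6 -> covered

Answer: covered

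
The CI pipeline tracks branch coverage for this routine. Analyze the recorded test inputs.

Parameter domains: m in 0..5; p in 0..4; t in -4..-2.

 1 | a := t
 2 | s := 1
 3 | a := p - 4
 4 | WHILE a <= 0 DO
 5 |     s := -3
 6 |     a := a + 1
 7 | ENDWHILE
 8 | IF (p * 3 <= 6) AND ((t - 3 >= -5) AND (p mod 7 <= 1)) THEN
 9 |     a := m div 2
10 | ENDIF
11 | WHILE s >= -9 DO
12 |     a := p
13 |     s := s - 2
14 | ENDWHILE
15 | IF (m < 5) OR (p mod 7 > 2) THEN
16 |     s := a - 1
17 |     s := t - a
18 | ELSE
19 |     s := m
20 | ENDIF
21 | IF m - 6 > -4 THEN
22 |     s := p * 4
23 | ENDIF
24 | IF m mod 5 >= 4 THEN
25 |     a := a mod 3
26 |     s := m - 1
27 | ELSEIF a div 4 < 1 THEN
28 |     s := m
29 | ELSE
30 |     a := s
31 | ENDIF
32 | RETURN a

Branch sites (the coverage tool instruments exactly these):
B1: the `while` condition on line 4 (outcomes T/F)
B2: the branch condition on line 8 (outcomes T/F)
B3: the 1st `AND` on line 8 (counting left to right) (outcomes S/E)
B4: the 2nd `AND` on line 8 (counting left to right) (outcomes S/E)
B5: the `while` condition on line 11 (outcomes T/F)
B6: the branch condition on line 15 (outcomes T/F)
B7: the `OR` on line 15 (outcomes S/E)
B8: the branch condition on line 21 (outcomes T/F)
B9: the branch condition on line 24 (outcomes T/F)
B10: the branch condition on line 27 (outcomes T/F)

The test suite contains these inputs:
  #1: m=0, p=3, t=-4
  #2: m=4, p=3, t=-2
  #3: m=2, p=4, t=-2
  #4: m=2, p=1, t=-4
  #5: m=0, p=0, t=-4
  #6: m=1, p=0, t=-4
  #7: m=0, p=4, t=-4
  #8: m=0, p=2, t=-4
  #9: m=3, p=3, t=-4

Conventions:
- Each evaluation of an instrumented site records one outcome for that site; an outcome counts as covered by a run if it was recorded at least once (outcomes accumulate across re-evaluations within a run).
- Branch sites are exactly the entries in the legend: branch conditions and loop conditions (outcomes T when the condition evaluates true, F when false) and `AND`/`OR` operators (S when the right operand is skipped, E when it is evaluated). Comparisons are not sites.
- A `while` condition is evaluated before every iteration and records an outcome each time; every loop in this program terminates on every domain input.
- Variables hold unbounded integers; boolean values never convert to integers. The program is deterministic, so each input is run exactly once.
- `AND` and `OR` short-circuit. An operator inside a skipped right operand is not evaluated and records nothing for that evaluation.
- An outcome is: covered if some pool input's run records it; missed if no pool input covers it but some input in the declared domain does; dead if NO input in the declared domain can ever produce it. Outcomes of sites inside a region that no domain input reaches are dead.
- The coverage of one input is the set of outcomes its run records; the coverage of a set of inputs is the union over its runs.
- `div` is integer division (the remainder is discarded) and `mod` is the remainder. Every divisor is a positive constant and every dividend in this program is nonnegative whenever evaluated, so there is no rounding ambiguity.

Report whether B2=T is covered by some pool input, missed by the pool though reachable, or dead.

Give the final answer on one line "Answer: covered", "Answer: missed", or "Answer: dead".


no pool input records B2=T
but domain input (m=0, p=0, t=-2) does record it -> reachable, so missed
Answer: missed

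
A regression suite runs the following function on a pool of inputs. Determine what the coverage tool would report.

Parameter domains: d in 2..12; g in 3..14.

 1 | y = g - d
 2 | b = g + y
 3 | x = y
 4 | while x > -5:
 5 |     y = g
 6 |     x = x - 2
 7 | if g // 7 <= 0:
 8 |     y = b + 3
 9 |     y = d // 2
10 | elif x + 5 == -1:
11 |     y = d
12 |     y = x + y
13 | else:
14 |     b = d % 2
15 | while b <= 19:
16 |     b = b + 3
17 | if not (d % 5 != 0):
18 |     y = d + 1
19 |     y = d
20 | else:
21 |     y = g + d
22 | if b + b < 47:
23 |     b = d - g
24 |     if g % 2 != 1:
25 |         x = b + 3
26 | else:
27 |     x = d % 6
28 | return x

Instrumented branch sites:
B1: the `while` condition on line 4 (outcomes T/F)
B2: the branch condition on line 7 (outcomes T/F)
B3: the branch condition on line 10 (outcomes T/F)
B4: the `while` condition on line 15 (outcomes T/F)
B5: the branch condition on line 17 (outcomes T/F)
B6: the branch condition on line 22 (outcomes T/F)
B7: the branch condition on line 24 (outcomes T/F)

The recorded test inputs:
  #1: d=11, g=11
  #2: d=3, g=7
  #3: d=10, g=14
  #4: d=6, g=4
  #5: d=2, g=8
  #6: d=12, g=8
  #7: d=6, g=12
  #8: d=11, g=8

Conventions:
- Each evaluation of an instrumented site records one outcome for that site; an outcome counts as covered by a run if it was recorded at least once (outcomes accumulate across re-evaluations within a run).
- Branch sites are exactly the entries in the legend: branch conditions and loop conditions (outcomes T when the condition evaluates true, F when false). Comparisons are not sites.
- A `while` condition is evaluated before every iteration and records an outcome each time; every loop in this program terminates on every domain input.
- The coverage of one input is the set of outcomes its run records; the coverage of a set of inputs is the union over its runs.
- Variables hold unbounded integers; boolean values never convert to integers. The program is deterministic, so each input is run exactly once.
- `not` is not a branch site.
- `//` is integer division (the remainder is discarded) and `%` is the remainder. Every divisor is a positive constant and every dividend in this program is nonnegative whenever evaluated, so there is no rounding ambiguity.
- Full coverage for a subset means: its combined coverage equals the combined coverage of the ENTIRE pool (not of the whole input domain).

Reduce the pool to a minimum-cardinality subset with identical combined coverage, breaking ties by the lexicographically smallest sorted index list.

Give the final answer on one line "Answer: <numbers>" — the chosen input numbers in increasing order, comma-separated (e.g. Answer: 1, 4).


run #1 (d=11, g=11) runs B1->T, B1->T, B1->T, B1->F, B2->F, B3->T, B4->T, B4->T, B4->T, B4->F, B5->F, B6->T, B7->F; records B1=T, B1=F, B2=F, B3=T, B4=T, B4=F, B5=F, B6=T, B7=F
run #2 (d=3, g=7) runs B1->T, B1->T, B1->T, B1->T, B1->T, B1->F, B2->F, B3->T, B4->T, B4->T, B4->T, B4->F, B5->F, B6->T, ...; records B1=T, B1=F, B2=F, B3=T, B4=T, B4=F, B5=F, B6=T, B7=F
run #3 (d=10, g=14) runs B1->T, B1->T, B1->T, B1->T, B1->T, B1->F, B2->F, B3->T, B4->T, B4->F, B5->T, B6->T, B7->T; records B1=T, B1=F, B2=F, B3=T, B4=T, B4=F, B5=T, B6=T, B7=T
run #4 (d=6, g=4) runs B1->T, B1->T, B1->F, B2->T, B4->T, B4->T, B4->T, B4->T, B4->T, B4->T, B4->F, B5->F, B6->T, B7->T; records B1=T, B1=F, B2=T, B4=T, B4=F, B5=F, B6=T, B7=T
run #5 (d=2, g=8) runs B1->T, B1->T, B1->T, B1->T, B1->T, B1->T, B1->F, B2->F, B3->T, B4->T, B4->T, B4->F, B5->F, B6->T, ...; records B1=T, B1=F, B2=F, B3=T, B4=T, B4=F, B5=F, B6=T, B7=T
run #6 (d=12, g=8) runs B1->T, B1->F, B2->F, B3->T, B4->T, B4->T, B4->T, B4->T, B4->T, B4->T, B4->F, B5->F, B6->T, B7->T; records B1=T, B1=F, B2=F, B3=T, B4=T, B4=F, B5=F, B6=T, B7=T
run #7 (d=6, g=12) runs B1->T, B1->T, B1->T, B1->T, B1->T, B1->T, B1->F, B2->F, B3->T, B4->T, B4->F, B5->F, B6->T, B7->T; records B1=T, B1=F, B2=F, B3=T, B4=T, B4=F, B5=F, B6=T, B7=T
run #8 (d=11, g=8) runs B1->T, B1->F, B2->F, B3->F, B4->T, B4->T, B4->T, B4->T, B4->T, B4->T, B4->T, B4->F, B5->F, B6->T, ...; records B1=T, B1=F, B2=F, B3=F, B4=T, B4=F, B5=F, B6=T, B7=T
pool-wide coverage (13 outcomes): B1=T, B1=F, B2=T, B2=F, B3=T, B3=F, B4=T, B4=F, B5=T, B5=F, B6=T, B7=T, B7=F
every size-1 subset falls short of the 13 outcomes (best: 9/13)
every size-2 subset falls short of the 13 outcomes (best: 11/13)
every size-3 subset falls short of the 13 outcomes (best: 12/13)
the canonical winner is {1, 3, 4, 8}: size 4, full 13-outcome coverage, earliest index list among size-4 covers
Answer: 1, 3, 4, 8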